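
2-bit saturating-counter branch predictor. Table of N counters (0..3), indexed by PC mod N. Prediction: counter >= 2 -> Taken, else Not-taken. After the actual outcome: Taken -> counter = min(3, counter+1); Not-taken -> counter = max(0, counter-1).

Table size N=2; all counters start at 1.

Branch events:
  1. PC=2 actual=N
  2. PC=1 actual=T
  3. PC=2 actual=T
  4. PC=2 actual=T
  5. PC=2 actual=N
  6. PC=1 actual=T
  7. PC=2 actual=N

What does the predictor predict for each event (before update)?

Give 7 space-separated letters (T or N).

Ev 1: PC=2 idx=0 pred=N actual=N -> ctr[0]=0
Ev 2: PC=1 idx=1 pred=N actual=T -> ctr[1]=2
Ev 3: PC=2 idx=0 pred=N actual=T -> ctr[0]=1
Ev 4: PC=2 idx=0 pred=N actual=T -> ctr[0]=2
Ev 5: PC=2 idx=0 pred=T actual=N -> ctr[0]=1
Ev 6: PC=1 idx=1 pred=T actual=T -> ctr[1]=3
Ev 7: PC=2 idx=0 pred=N actual=N -> ctr[0]=0

Answer: N N N N T T N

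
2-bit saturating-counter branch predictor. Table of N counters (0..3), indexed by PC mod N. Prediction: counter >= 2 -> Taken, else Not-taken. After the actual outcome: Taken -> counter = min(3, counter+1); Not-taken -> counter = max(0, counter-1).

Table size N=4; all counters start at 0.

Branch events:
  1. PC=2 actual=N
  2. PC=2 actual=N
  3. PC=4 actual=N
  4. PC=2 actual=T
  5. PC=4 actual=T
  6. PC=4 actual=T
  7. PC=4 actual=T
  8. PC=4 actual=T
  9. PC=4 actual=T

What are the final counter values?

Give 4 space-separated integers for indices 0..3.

Ev 1: PC=2 idx=2 pred=N actual=N -> ctr[2]=0
Ev 2: PC=2 idx=2 pred=N actual=N -> ctr[2]=0
Ev 3: PC=4 idx=0 pred=N actual=N -> ctr[0]=0
Ev 4: PC=2 idx=2 pred=N actual=T -> ctr[2]=1
Ev 5: PC=4 idx=0 pred=N actual=T -> ctr[0]=1
Ev 6: PC=4 idx=0 pred=N actual=T -> ctr[0]=2
Ev 7: PC=4 idx=0 pred=T actual=T -> ctr[0]=3
Ev 8: PC=4 idx=0 pred=T actual=T -> ctr[0]=3
Ev 9: PC=4 idx=0 pred=T actual=T -> ctr[0]=3

Answer: 3 0 1 0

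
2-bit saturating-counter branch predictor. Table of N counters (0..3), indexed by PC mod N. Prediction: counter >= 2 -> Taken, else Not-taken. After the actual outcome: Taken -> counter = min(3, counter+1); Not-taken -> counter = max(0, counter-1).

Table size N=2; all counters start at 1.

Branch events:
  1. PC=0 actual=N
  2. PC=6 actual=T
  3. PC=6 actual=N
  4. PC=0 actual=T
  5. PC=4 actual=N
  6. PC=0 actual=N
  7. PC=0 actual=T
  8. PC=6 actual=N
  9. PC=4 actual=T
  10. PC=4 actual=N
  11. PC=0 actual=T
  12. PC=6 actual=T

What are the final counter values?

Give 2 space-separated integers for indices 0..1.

Ev 1: PC=0 idx=0 pred=N actual=N -> ctr[0]=0
Ev 2: PC=6 idx=0 pred=N actual=T -> ctr[0]=1
Ev 3: PC=6 idx=0 pred=N actual=N -> ctr[0]=0
Ev 4: PC=0 idx=0 pred=N actual=T -> ctr[0]=1
Ev 5: PC=4 idx=0 pred=N actual=N -> ctr[0]=0
Ev 6: PC=0 idx=0 pred=N actual=N -> ctr[0]=0
Ev 7: PC=0 idx=0 pred=N actual=T -> ctr[0]=1
Ev 8: PC=6 idx=0 pred=N actual=N -> ctr[0]=0
Ev 9: PC=4 idx=0 pred=N actual=T -> ctr[0]=1
Ev 10: PC=4 idx=0 pred=N actual=N -> ctr[0]=0
Ev 11: PC=0 idx=0 pred=N actual=T -> ctr[0]=1
Ev 12: PC=6 idx=0 pred=N actual=T -> ctr[0]=2

Answer: 2 1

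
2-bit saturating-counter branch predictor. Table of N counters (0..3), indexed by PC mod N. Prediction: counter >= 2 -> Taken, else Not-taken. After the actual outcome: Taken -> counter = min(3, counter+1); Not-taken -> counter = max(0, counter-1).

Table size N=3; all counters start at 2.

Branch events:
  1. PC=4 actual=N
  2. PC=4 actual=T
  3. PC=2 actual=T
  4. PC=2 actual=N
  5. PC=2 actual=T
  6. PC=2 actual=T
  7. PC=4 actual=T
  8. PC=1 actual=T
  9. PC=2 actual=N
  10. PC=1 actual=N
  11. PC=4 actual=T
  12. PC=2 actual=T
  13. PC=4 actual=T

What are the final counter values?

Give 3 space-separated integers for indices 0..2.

Ev 1: PC=4 idx=1 pred=T actual=N -> ctr[1]=1
Ev 2: PC=4 idx=1 pred=N actual=T -> ctr[1]=2
Ev 3: PC=2 idx=2 pred=T actual=T -> ctr[2]=3
Ev 4: PC=2 idx=2 pred=T actual=N -> ctr[2]=2
Ev 5: PC=2 idx=2 pred=T actual=T -> ctr[2]=3
Ev 6: PC=2 idx=2 pred=T actual=T -> ctr[2]=3
Ev 7: PC=4 idx=1 pred=T actual=T -> ctr[1]=3
Ev 8: PC=1 idx=1 pred=T actual=T -> ctr[1]=3
Ev 9: PC=2 idx=2 pred=T actual=N -> ctr[2]=2
Ev 10: PC=1 idx=1 pred=T actual=N -> ctr[1]=2
Ev 11: PC=4 idx=1 pred=T actual=T -> ctr[1]=3
Ev 12: PC=2 idx=2 pred=T actual=T -> ctr[2]=3
Ev 13: PC=4 idx=1 pred=T actual=T -> ctr[1]=3

Answer: 2 3 3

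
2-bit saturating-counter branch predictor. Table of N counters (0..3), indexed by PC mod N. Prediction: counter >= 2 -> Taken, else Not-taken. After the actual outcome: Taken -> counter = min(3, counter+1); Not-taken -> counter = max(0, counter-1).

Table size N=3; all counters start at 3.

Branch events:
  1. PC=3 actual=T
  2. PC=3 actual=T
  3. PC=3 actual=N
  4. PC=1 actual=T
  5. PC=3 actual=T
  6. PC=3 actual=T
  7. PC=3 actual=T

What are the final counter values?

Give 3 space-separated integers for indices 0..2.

Answer: 3 3 3

Derivation:
Ev 1: PC=3 idx=0 pred=T actual=T -> ctr[0]=3
Ev 2: PC=3 idx=0 pred=T actual=T -> ctr[0]=3
Ev 3: PC=3 idx=0 pred=T actual=N -> ctr[0]=2
Ev 4: PC=1 idx=1 pred=T actual=T -> ctr[1]=3
Ev 5: PC=3 idx=0 pred=T actual=T -> ctr[0]=3
Ev 6: PC=3 idx=0 pred=T actual=T -> ctr[0]=3
Ev 7: PC=3 idx=0 pred=T actual=T -> ctr[0]=3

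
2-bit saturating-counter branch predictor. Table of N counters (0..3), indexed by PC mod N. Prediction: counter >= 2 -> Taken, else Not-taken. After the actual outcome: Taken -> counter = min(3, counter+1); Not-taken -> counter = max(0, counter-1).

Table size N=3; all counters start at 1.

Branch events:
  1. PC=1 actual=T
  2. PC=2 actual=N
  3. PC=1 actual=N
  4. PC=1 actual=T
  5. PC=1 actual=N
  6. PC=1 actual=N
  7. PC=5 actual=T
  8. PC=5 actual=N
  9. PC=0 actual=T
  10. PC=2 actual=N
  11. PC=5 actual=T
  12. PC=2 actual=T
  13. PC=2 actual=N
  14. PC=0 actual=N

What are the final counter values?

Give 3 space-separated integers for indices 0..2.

Answer: 1 0 1

Derivation:
Ev 1: PC=1 idx=1 pred=N actual=T -> ctr[1]=2
Ev 2: PC=2 idx=2 pred=N actual=N -> ctr[2]=0
Ev 3: PC=1 idx=1 pred=T actual=N -> ctr[1]=1
Ev 4: PC=1 idx=1 pred=N actual=T -> ctr[1]=2
Ev 5: PC=1 idx=1 pred=T actual=N -> ctr[1]=1
Ev 6: PC=1 idx=1 pred=N actual=N -> ctr[1]=0
Ev 7: PC=5 idx=2 pred=N actual=T -> ctr[2]=1
Ev 8: PC=5 idx=2 pred=N actual=N -> ctr[2]=0
Ev 9: PC=0 idx=0 pred=N actual=T -> ctr[0]=2
Ev 10: PC=2 idx=2 pred=N actual=N -> ctr[2]=0
Ev 11: PC=5 idx=2 pred=N actual=T -> ctr[2]=1
Ev 12: PC=2 idx=2 pred=N actual=T -> ctr[2]=2
Ev 13: PC=2 idx=2 pred=T actual=N -> ctr[2]=1
Ev 14: PC=0 idx=0 pred=T actual=N -> ctr[0]=1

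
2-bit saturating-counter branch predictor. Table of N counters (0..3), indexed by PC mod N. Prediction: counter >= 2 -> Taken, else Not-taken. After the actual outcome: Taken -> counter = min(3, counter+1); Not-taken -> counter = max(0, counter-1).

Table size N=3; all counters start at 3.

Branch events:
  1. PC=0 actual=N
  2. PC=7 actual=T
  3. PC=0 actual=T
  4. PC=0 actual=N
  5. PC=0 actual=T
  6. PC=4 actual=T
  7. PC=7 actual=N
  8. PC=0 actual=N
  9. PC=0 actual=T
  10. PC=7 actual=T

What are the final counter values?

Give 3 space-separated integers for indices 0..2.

Answer: 3 3 3

Derivation:
Ev 1: PC=0 idx=0 pred=T actual=N -> ctr[0]=2
Ev 2: PC=7 idx=1 pred=T actual=T -> ctr[1]=3
Ev 3: PC=0 idx=0 pred=T actual=T -> ctr[0]=3
Ev 4: PC=0 idx=0 pred=T actual=N -> ctr[0]=2
Ev 5: PC=0 idx=0 pred=T actual=T -> ctr[0]=3
Ev 6: PC=4 idx=1 pred=T actual=T -> ctr[1]=3
Ev 7: PC=7 idx=1 pred=T actual=N -> ctr[1]=2
Ev 8: PC=0 idx=0 pred=T actual=N -> ctr[0]=2
Ev 9: PC=0 idx=0 pred=T actual=T -> ctr[0]=3
Ev 10: PC=7 idx=1 pred=T actual=T -> ctr[1]=3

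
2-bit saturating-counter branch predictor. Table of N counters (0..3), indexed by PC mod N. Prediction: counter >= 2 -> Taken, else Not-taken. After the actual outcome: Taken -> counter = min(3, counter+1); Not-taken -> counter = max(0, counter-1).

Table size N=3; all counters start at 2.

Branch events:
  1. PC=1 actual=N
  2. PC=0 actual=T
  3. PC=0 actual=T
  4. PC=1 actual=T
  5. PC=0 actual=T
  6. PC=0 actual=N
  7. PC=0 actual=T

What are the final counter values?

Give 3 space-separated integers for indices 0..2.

Answer: 3 2 2

Derivation:
Ev 1: PC=1 idx=1 pred=T actual=N -> ctr[1]=1
Ev 2: PC=0 idx=0 pred=T actual=T -> ctr[0]=3
Ev 3: PC=0 idx=0 pred=T actual=T -> ctr[0]=3
Ev 4: PC=1 idx=1 pred=N actual=T -> ctr[1]=2
Ev 5: PC=0 idx=0 pred=T actual=T -> ctr[0]=3
Ev 6: PC=0 idx=0 pred=T actual=N -> ctr[0]=2
Ev 7: PC=0 idx=0 pred=T actual=T -> ctr[0]=3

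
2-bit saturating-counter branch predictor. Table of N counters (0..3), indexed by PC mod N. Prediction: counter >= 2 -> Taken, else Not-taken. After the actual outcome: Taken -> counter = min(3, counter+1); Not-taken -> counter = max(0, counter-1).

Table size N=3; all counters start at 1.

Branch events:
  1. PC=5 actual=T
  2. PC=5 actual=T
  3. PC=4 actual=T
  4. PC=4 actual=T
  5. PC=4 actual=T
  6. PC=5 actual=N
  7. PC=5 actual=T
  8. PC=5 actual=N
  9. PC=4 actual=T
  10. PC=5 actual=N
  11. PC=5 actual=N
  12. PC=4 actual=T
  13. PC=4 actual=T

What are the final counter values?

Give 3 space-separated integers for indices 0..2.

Answer: 1 3 0

Derivation:
Ev 1: PC=5 idx=2 pred=N actual=T -> ctr[2]=2
Ev 2: PC=5 idx=2 pred=T actual=T -> ctr[2]=3
Ev 3: PC=4 idx=1 pred=N actual=T -> ctr[1]=2
Ev 4: PC=4 idx=1 pred=T actual=T -> ctr[1]=3
Ev 5: PC=4 idx=1 pred=T actual=T -> ctr[1]=3
Ev 6: PC=5 idx=2 pred=T actual=N -> ctr[2]=2
Ev 7: PC=5 idx=2 pred=T actual=T -> ctr[2]=3
Ev 8: PC=5 idx=2 pred=T actual=N -> ctr[2]=2
Ev 9: PC=4 idx=1 pred=T actual=T -> ctr[1]=3
Ev 10: PC=5 idx=2 pred=T actual=N -> ctr[2]=1
Ev 11: PC=5 idx=2 pred=N actual=N -> ctr[2]=0
Ev 12: PC=4 idx=1 pred=T actual=T -> ctr[1]=3
Ev 13: PC=4 idx=1 pred=T actual=T -> ctr[1]=3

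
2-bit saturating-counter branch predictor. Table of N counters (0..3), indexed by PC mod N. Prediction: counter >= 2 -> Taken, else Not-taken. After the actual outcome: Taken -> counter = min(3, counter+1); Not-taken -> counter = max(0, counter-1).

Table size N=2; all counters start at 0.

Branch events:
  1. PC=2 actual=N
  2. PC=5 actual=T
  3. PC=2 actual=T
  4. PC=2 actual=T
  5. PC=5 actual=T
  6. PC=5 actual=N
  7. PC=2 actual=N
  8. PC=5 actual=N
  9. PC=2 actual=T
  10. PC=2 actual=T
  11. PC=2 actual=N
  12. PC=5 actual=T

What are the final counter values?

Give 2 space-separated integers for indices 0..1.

Answer: 2 1

Derivation:
Ev 1: PC=2 idx=0 pred=N actual=N -> ctr[0]=0
Ev 2: PC=5 idx=1 pred=N actual=T -> ctr[1]=1
Ev 3: PC=2 idx=0 pred=N actual=T -> ctr[0]=1
Ev 4: PC=2 idx=0 pred=N actual=T -> ctr[0]=2
Ev 5: PC=5 idx=1 pred=N actual=T -> ctr[1]=2
Ev 6: PC=5 idx=1 pred=T actual=N -> ctr[1]=1
Ev 7: PC=2 idx=0 pred=T actual=N -> ctr[0]=1
Ev 8: PC=5 idx=1 pred=N actual=N -> ctr[1]=0
Ev 9: PC=2 idx=0 pred=N actual=T -> ctr[0]=2
Ev 10: PC=2 idx=0 pred=T actual=T -> ctr[0]=3
Ev 11: PC=2 idx=0 pred=T actual=N -> ctr[0]=2
Ev 12: PC=5 idx=1 pred=N actual=T -> ctr[1]=1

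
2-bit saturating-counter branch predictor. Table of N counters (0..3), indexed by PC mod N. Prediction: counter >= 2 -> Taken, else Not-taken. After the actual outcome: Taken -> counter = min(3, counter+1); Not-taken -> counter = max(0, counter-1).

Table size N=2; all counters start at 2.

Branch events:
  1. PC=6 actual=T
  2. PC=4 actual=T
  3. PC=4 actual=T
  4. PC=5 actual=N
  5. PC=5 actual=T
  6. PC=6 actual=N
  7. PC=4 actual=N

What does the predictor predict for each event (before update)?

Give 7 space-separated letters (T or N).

Ev 1: PC=6 idx=0 pred=T actual=T -> ctr[0]=3
Ev 2: PC=4 idx=0 pred=T actual=T -> ctr[0]=3
Ev 3: PC=4 idx=0 pred=T actual=T -> ctr[0]=3
Ev 4: PC=5 idx=1 pred=T actual=N -> ctr[1]=1
Ev 5: PC=5 idx=1 pred=N actual=T -> ctr[1]=2
Ev 6: PC=6 idx=0 pred=T actual=N -> ctr[0]=2
Ev 7: PC=4 idx=0 pred=T actual=N -> ctr[0]=1

Answer: T T T T N T T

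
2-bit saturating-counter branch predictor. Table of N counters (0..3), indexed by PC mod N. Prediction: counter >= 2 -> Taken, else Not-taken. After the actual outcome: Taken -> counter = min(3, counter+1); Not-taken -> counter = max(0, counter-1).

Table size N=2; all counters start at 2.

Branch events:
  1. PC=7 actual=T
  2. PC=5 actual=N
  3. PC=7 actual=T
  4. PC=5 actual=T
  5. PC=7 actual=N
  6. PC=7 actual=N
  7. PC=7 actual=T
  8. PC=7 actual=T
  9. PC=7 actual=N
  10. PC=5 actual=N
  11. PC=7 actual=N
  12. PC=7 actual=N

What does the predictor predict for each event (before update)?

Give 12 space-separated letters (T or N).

Answer: T T T T T T N T T T N N

Derivation:
Ev 1: PC=7 idx=1 pred=T actual=T -> ctr[1]=3
Ev 2: PC=5 idx=1 pred=T actual=N -> ctr[1]=2
Ev 3: PC=7 idx=1 pred=T actual=T -> ctr[1]=3
Ev 4: PC=5 idx=1 pred=T actual=T -> ctr[1]=3
Ev 5: PC=7 idx=1 pred=T actual=N -> ctr[1]=2
Ev 6: PC=7 idx=1 pred=T actual=N -> ctr[1]=1
Ev 7: PC=7 idx=1 pred=N actual=T -> ctr[1]=2
Ev 8: PC=7 idx=1 pred=T actual=T -> ctr[1]=3
Ev 9: PC=7 idx=1 pred=T actual=N -> ctr[1]=2
Ev 10: PC=5 idx=1 pred=T actual=N -> ctr[1]=1
Ev 11: PC=7 idx=1 pred=N actual=N -> ctr[1]=0
Ev 12: PC=7 idx=1 pred=N actual=N -> ctr[1]=0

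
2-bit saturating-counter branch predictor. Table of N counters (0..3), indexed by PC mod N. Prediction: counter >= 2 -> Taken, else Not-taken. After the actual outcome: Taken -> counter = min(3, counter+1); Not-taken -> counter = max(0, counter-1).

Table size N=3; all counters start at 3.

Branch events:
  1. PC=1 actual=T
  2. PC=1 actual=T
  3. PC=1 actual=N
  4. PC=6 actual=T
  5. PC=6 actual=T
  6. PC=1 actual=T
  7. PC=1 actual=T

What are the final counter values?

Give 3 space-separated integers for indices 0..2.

Ev 1: PC=1 idx=1 pred=T actual=T -> ctr[1]=3
Ev 2: PC=1 idx=1 pred=T actual=T -> ctr[1]=3
Ev 3: PC=1 idx=1 pred=T actual=N -> ctr[1]=2
Ev 4: PC=6 idx=0 pred=T actual=T -> ctr[0]=3
Ev 5: PC=6 idx=0 pred=T actual=T -> ctr[0]=3
Ev 6: PC=1 idx=1 pred=T actual=T -> ctr[1]=3
Ev 7: PC=1 idx=1 pred=T actual=T -> ctr[1]=3

Answer: 3 3 3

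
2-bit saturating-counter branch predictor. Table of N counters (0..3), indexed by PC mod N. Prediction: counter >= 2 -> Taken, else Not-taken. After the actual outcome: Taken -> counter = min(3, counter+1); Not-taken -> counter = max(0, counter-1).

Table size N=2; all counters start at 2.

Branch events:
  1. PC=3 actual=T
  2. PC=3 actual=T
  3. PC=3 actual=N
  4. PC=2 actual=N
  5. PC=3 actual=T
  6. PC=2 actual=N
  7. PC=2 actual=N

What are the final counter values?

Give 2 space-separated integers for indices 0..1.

Answer: 0 3

Derivation:
Ev 1: PC=3 idx=1 pred=T actual=T -> ctr[1]=3
Ev 2: PC=3 idx=1 pred=T actual=T -> ctr[1]=3
Ev 3: PC=3 idx=1 pred=T actual=N -> ctr[1]=2
Ev 4: PC=2 idx=0 pred=T actual=N -> ctr[0]=1
Ev 5: PC=3 idx=1 pred=T actual=T -> ctr[1]=3
Ev 6: PC=2 idx=0 pred=N actual=N -> ctr[0]=0
Ev 7: PC=2 idx=0 pred=N actual=N -> ctr[0]=0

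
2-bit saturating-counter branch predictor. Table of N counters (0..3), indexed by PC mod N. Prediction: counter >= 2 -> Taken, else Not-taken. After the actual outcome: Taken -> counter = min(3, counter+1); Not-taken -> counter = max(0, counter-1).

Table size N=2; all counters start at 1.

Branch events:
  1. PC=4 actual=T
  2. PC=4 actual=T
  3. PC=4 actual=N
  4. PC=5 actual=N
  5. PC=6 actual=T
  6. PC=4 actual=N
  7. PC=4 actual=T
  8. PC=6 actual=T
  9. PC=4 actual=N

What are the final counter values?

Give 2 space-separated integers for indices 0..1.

Ev 1: PC=4 idx=0 pred=N actual=T -> ctr[0]=2
Ev 2: PC=4 idx=0 pred=T actual=T -> ctr[0]=3
Ev 3: PC=4 idx=0 pred=T actual=N -> ctr[0]=2
Ev 4: PC=5 idx=1 pred=N actual=N -> ctr[1]=0
Ev 5: PC=6 idx=0 pred=T actual=T -> ctr[0]=3
Ev 6: PC=4 idx=0 pred=T actual=N -> ctr[0]=2
Ev 7: PC=4 idx=0 pred=T actual=T -> ctr[0]=3
Ev 8: PC=6 idx=0 pred=T actual=T -> ctr[0]=3
Ev 9: PC=4 idx=0 pred=T actual=N -> ctr[0]=2

Answer: 2 0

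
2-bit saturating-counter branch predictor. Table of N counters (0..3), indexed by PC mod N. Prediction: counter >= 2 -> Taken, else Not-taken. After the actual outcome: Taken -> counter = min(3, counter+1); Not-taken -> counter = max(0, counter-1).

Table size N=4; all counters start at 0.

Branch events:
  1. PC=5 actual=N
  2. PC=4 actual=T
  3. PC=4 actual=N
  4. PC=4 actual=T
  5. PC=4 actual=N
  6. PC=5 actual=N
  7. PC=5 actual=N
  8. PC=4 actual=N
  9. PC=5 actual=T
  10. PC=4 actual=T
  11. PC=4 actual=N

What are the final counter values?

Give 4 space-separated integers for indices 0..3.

Ev 1: PC=5 idx=1 pred=N actual=N -> ctr[1]=0
Ev 2: PC=4 idx=0 pred=N actual=T -> ctr[0]=1
Ev 3: PC=4 idx=0 pred=N actual=N -> ctr[0]=0
Ev 4: PC=4 idx=0 pred=N actual=T -> ctr[0]=1
Ev 5: PC=4 idx=0 pred=N actual=N -> ctr[0]=0
Ev 6: PC=5 idx=1 pred=N actual=N -> ctr[1]=0
Ev 7: PC=5 idx=1 pred=N actual=N -> ctr[1]=0
Ev 8: PC=4 idx=0 pred=N actual=N -> ctr[0]=0
Ev 9: PC=5 idx=1 pred=N actual=T -> ctr[1]=1
Ev 10: PC=4 idx=0 pred=N actual=T -> ctr[0]=1
Ev 11: PC=4 idx=0 pred=N actual=N -> ctr[0]=0

Answer: 0 1 0 0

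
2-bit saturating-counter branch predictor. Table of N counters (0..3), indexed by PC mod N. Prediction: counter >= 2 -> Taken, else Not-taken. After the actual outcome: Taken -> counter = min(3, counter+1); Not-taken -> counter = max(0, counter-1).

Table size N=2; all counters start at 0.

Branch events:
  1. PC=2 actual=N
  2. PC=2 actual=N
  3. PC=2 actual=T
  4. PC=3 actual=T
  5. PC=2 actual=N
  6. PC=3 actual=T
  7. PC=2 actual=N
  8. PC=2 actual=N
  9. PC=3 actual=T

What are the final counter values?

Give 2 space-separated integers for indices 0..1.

Answer: 0 3

Derivation:
Ev 1: PC=2 idx=0 pred=N actual=N -> ctr[0]=0
Ev 2: PC=2 idx=0 pred=N actual=N -> ctr[0]=0
Ev 3: PC=2 idx=0 pred=N actual=T -> ctr[0]=1
Ev 4: PC=3 idx=1 pred=N actual=T -> ctr[1]=1
Ev 5: PC=2 idx=0 pred=N actual=N -> ctr[0]=0
Ev 6: PC=3 idx=1 pred=N actual=T -> ctr[1]=2
Ev 7: PC=2 idx=0 pred=N actual=N -> ctr[0]=0
Ev 8: PC=2 idx=0 pred=N actual=N -> ctr[0]=0
Ev 9: PC=3 idx=1 pred=T actual=T -> ctr[1]=3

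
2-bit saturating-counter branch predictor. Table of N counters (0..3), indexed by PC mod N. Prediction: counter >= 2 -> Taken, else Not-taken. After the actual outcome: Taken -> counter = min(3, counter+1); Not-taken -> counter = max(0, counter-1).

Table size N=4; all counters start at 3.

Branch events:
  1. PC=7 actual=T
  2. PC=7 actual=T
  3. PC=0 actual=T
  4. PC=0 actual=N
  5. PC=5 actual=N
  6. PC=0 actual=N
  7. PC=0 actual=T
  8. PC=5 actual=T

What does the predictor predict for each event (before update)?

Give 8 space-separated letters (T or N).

Ev 1: PC=7 idx=3 pred=T actual=T -> ctr[3]=3
Ev 2: PC=7 idx=3 pred=T actual=T -> ctr[3]=3
Ev 3: PC=0 idx=0 pred=T actual=T -> ctr[0]=3
Ev 4: PC=0 idx=0 pred=T actual=N -> ctr[0]=2
Ev 5: PC=5 idx=1 pred=T actual=N -> ctr[1]=2
Ev 6: PC=0 idx=0 pred=T actual=N -> ctr[0]=1
Ev 7: PC=0 idx=0 pred=N actual=T -> ctr[0]=2
Ev 8: PC=5 idx=1 pred=T actual=T -> ctr[1]=3

Answer: T T T T T T N T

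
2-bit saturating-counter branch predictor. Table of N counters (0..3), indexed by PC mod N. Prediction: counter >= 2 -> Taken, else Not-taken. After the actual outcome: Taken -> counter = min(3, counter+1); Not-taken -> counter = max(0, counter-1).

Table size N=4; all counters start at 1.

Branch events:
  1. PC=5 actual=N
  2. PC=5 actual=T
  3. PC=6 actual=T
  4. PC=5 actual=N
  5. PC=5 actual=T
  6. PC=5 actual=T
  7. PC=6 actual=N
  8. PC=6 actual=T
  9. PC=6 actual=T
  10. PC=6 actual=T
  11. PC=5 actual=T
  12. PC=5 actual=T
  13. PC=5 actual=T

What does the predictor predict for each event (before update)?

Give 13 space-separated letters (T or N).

Answer: N N N N N N T N T T T T T

Derivation:
Ev 1: PC=5 idx=1 pred=N actual=N -> ctr[1]=0
Ev 2: PC=5 idx=1 pred=N actual=T -> ctr[1]=1
Ev 3: PC=6 idx=2 pred=N actual=T -> ctr[2]=2
Ev 4: PC=5 idx=1 pred=N actual=N -> ctr[1]=0
Ev 5: PC=5 idx=1 pred=N actual=T -> ctr[1]=1
Ev 6: PC=5 idx=1 pred=N actual=T -> ctr[1]=2
Ev 7: PC=6 idx=2 pred=T actual=N -> ctr[2]=1
Ev 8: PC=6 idx=2 pred=N actual=T -> ctr[2]=2
Ev 9: PC=6 idx=2 pred=T actual=T -> ctr[2]=3
Ev 10: PC=6 idx=2 pred=T actual=T -> ctr[2]=3
Ev 11: PC=5 idx=1 pred=T actual=T -> ctr[1]=3
Ev 12: PC=5 idx=1 pred=T actual=T -> ctr[1]=3
Ev 13: PC=5 idx=1 pred=T actual=T -> ctr[1]=3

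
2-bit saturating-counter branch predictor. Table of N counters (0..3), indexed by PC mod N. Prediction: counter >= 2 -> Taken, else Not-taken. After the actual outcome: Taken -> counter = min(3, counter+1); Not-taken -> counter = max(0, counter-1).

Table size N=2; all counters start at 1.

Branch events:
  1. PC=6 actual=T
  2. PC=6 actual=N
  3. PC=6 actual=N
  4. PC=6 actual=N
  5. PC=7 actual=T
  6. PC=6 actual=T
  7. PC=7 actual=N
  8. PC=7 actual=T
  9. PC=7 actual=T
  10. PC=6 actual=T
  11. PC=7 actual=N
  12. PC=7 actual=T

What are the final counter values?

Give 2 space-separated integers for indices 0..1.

Answer: 2 3

Derivation:
Ev 1: PC=6 idx=0 pred=N actual=T -> ctr[0]=2
Ev 2: PC=6 idx=0 pred=T actual=N -> ctr[0]=1
Ev 3: PC=6 idx=0 pred=N actual=N -> ctr[0]=0
Ev 4: PC=6 idx=0 pred=N actual=N -> ctr[0]=0
Ev 5: PC=7 idx=1 pred=N actual=T -> ctr[1]=2
Ev 6: PC=6 idx=0 pred=N actual=T -> ctr[0]=1
Ev 7: PC=7 idx=1 pred=T actual=N -> ctr[1]=1
Ev 8: PC=7 idx=1 pred=N actual=T -> ctr[1]=2
Ev 9: PC=7 idx=1 pred=T actual=T -> ctr[1]=3
Ev 10: PC=6 idx=0 pred=N actual=T -> ctr[0]=2
Ev 11: PC=7 idx=1 pred=T actual=N -> ctr[1]=2
Ev 12: PC=7 idx=1 pred=T actual=T -> ctr[1]=3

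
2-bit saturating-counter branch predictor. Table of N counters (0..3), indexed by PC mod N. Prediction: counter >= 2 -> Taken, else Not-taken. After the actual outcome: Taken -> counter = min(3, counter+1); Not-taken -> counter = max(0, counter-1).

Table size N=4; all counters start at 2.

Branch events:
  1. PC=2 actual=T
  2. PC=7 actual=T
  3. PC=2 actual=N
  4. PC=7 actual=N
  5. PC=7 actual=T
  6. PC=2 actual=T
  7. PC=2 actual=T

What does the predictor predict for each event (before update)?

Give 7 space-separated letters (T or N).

Ev 1: PC=2 idx=2 pred=T actual=T -> ctr[2]=3
Ev 2: PC=7 idx=3 pred=T actual=T -> ctr[3]=3
Ev 3: PC=2 idx=2 pred=T actual=N -> ctr[2]=2
Ev 4: PC=7 idx=3 pred=T actual=N -> ctr[3]=2
Ev 5: PC=7 idx=3 pred=T actual=T -> ctr[3]=3
Ev 6: PC=2 idx=2 pred=T actual=T -> ctr[2]=3
Ev 7: PC=2 idx=2 pred=T actual=T -> ctr[2]=3

Answer: T T T T T T T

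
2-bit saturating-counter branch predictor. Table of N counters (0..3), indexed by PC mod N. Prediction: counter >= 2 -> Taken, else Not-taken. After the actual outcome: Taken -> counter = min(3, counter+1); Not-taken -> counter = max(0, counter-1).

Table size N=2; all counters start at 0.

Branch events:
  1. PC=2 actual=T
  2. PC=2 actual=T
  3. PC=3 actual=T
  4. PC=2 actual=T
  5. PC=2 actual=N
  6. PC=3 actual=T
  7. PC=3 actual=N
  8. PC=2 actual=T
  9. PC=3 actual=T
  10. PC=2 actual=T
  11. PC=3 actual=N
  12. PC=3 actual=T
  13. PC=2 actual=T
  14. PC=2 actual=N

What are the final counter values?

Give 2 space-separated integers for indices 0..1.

Answer: 2 2

Derivation:
Ev 1: PC=2 idx=0 pred=N actual=T -> ctr[0]=1
Ev 2: PC=2 idx=0 pred=N actual=T -> ctr[0]=2
Ev 3: PC=3 idx=1 pred=N actual=T -> ctr[1]=1
Ev 4: PC=2 idx=0 pred=T actual=T -> ctr[0]=3
Ev 5: PC=2 idx=0 pred=T actual=N -> ctr[0]=2
Ev 6: PC=3 idx=1 pred=N actual=T -> ctr[1]=2
Ev 7: PC=3 idx=1 pred=T actual=N -> ctr[1]=1
Ev 8: PC=2 idx=0 pred=T actual=T -> ctr[0]=3
Ev 9: PC=3 idx=1 pred=N actual=T -> ctr[1]=2
Ev 10: PC=2 idx=0 pred=T actual=T -> ctr[0]=3
Ev 11: PC=3 idx=1 pred=T actual=N -> ctr[1]=1
Ev 12: PC=3 idx=1 pred=N actual=T -> ctr[1]=2
Ev 13: PC=2 idx=0 pred=T actual=T -> ctr[0]=3
Ev 14: PC=2 idx=0 pred=T actual=N -> ctr[0]=2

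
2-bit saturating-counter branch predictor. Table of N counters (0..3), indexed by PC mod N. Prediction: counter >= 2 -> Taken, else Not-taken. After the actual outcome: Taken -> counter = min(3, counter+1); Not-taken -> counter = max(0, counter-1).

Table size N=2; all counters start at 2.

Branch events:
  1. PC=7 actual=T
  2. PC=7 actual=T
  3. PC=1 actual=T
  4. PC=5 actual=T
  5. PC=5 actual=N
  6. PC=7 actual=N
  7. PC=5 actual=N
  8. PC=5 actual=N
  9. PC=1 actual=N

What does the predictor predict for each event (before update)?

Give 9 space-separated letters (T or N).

Answer: T T T T T T N N N

Derivation:
Ev 1: PC=7 idx=1 pred=T actual=T -> ctr[1]=3
Ev 2: PC=7 idx=1 pred=T actual=T -> ctr[1]=3
Ev 3: PC=1 idx=1 pred=T actual=T -> ctr[1]=3
Ev 4: PC=5 idx=1 pred=T actual=T -> ctr[1]=3
Ev 5: PC=5 idx=1 pred=T actual=N -> ctr[1]=2
Ev 6: PC=7 idx=1 pred=T actual=N -> ctr[1]=1
Ev 7: PC=5 idx=1 pred=N actual=N -> ctr[1]=0
Ev 8: PC=5 idx=1 pred=N actual=N -> ctr[1]=0
Ev 9: PC=1 idx=1 pred=N actual=N -> ctr[1]=0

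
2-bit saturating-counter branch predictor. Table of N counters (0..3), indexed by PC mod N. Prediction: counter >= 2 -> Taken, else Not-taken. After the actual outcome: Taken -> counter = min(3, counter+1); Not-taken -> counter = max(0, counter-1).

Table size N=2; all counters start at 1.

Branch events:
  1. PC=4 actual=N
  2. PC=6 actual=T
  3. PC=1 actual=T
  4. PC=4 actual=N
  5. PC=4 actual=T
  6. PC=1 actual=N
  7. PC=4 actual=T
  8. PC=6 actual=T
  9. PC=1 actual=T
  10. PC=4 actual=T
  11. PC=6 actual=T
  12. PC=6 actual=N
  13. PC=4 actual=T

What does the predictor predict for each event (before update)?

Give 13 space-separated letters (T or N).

Answer: N N N N N T N T N T T T T

Derivation:
Ev 1: PC=4 idx=0 pred=N actual=N -> ctr[0]=0
Ev 2: PC=6 idx=0 pred=N actual=T -> ctr[0]=1
Ev 3: PC=1 idx=1 pred=N actual=T -> ctr[1]=2
Ev 4: PC=4 idx=0 pred=N actual=N -> ctr[0]=0
Ev 5: PC=4 idx=0 pred=N actual=T -> ctr[0]=1
Ev 6: PC=1 idx=1 pred=T actual=N -> ctr[1]=1
Ev 7: PC=4 idx=0 pred=N actual=T -> ctr[0]=2
Ev 8: PC=6 idx=0 pred=T actual=T -> ctr[0]=3
Ev 9: PC=1 idx=1 pred=N actual=T -> ctr[1]=2
Ev 10: PC=4 idx=0 pred=T actual=T -> ctr[0]=3
Ev 11: PC=6 idx=0 pred=T actual=T -> ctr[0]=3
Ev 12: PC=6 idx=0 pred=T actual=N -> ctr[0]=2
Ev 13: PC=4 idx=0 pred=T actual=T -> ctr[0]=3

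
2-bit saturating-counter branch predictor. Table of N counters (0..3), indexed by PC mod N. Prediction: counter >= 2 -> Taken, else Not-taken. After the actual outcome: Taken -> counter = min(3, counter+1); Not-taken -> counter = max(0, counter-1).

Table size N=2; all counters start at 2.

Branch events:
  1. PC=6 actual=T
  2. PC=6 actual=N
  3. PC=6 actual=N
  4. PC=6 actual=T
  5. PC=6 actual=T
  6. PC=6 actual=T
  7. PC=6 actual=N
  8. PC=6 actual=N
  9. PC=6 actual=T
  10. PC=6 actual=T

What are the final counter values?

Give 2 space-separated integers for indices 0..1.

Ev 1: PC=6 idx=0 pred=T actual=T -> ctr[0]=3
Ev 2: PC=6 idx=0 pred=T actual=N -> ctr[0]=2
Ev 3: PC=6 idx=0 pred=T actual=N -> ctr[0]=1
Ev 4: PC=6 idx=0 pred=N actual=T -> ctr[0]=2
Ev 5: PC=6 idx=0 pred=T actual=T -> ctr[0]=3
Ev 6: PC=6 idx=0 pred=T actual=T -> ctr[0]=3
Ev 7: PC=6 idx=0 pred=T actual=N -> ctr[0]=2
Ev 8: PC=6 idx=0 pred=T actual=N -> ctr[0]=1
Ev 9: PC=6 idx=0 pred=N actual=T -> ctr[0]=2
Ev 10: PC=6 idx=0 pred=T actual=T -> ctr[0]=3

Answer: 3 2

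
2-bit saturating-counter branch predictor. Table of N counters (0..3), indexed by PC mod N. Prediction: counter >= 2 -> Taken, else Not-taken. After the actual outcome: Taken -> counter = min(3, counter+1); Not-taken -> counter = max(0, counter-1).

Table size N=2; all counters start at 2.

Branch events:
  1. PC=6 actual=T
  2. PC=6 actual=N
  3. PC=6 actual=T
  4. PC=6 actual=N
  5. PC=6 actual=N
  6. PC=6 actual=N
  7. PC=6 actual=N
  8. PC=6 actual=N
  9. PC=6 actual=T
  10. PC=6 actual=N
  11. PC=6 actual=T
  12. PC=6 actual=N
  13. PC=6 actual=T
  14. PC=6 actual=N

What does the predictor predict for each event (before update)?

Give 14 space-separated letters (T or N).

Answer: T T T T T N N N N N N N N N

Derivation:
Ev 1: PC=6 idx=0 pred=T actual=T -> ctr[0]=3
Ev 2: PC=6 idx=0 pred=T actual=N -> ctr[0]=2
Ev 3: PC=6 idx=0 pred=T actual=T -> ctr[0]=3
Ev 4: PC=6 idx=0 pred=T actual=N -> ctr[0]=2
Ev 5: PC=6 idx=0 pred=T actual=N -> ctr[0]=1
Ev 6: PC=6 idx=0 pred=N actual=N -> ctr[0]=0
Ev 7: PC=6 idx=0 pred=N actual=N -> ctr[0]=0
Ev 8: PC=6 idx=0 pred=N actual=N -> ctr[0]=0
Ev 9: PC=6 idx=0 pred=N actual=T -> ctr[0]=1
Ev 10: PC=6 idx=0 pred=N actual=N -> ctr[0]=0
Ev 11: PC=6 idx=0 pred=N actual=T -> ctr[0]=1
Ev 12: PC=6 idx=0 pred=N actual=N -> ctr[0]=0
Ev 13: PC=6 idx=0 pred=N actual=T -> ctr[0]=1
Ev 14: PC=6 idx=0 pred=N actual=N -> ctr[0]=0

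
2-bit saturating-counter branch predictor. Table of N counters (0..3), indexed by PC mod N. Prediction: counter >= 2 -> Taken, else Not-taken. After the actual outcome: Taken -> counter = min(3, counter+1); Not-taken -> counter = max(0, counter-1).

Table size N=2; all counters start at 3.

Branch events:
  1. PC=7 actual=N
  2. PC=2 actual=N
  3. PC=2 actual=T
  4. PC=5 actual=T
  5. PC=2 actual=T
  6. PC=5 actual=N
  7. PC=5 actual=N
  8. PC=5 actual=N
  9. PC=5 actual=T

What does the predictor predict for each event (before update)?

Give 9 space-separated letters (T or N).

Answer: T T T T T T T N N

Derivation:
Ev 1: PC=7 idx=1 pred=T actual=N -> ctr[1]=2
Ev 2: PC=2 idx=0 pred=T actual=N -> ctr[0]=2
Ev 3: PC=2 idx=0 pred=T actual=T -> ctr[0]=3
Ev 4: PC=5 idx=1 pred=T actual=T -> ctr[1]=3
Ev 5: PC=2 idx=0 pred=T actual=T -> ctr[0]=3
Ev 6: PC=5 idx=1 pred=T actual=N -> ctr[1]=2
Ev 7: PC=5 idx=1 pred=T actual=N -> ctr[1]=1
Ev 8: PC=5 idx=1 pred=N actual=N -> ctr[1]=0
Ev 9: PC=5 idx=1 pred=N actual=T -> ctr[1]=1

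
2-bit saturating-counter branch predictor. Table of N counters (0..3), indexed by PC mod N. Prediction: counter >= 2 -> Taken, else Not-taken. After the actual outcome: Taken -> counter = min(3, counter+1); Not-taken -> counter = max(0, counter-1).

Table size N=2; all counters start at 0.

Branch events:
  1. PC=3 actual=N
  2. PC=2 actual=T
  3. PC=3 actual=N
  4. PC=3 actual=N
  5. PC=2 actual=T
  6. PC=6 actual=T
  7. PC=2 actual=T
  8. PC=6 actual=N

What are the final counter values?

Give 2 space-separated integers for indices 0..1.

Ev 1: PC=3 idx=1 pred=N actual=N -> ctr[1]=0
Ev 2: PC=2 idx=0 pred=N actual=T -> ctr[0]=1
Ev 3: PC=3 idx=1 pred=N actual=N -> ctr[1]=0
Ev 4: PC=3 idx=1 pred=N actual=N -> ctr[1]=0
Ev 5: PC=2 idx=0 pred=N actual=T -> ctr[0]=2
Ev 6: PC=6 idx=0 pred=T actual=T -> ctr[0]=3
Ev 7: PC=2 idx=0 pred=T actual=T -> ctr[0]=3
Ev 8: PC=6 idx=0 pred=T actual=N -> ctr[0]=2

Answer: 2 0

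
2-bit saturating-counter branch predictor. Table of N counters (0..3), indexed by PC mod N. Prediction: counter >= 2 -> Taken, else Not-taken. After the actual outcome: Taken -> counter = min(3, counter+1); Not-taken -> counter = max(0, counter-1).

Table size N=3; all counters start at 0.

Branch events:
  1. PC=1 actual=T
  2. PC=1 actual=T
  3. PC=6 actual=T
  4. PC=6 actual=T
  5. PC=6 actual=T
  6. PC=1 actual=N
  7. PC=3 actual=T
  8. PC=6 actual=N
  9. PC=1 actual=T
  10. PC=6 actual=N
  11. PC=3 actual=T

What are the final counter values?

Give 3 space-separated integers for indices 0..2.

Ev 1: PC=1 idx=1 pred=N actual=T -> ctr[1]=1
Ev 2: PC=1 idx=1 pred=N actual=T -> ctr[1]=2
Ev 3: PC=6 idx=0 pred=N actual=T -> ctr[0]=1
Ev 4: PC=6 idx=0 pred=N actual=T -> ctr[0]=2
Ev 5: PC=6 idx=0 pred=T actual=T -> ctr[0]=3
Ev 6: PC=1 idx=1 pred=T actual=N -> ctr[1]=1
Ev 7: PC=3 idx=0 pred=T actual=T -> ctr[0]=3
Ev 8: PC=6 idx=0 pred=T actual=N -> ctr[0]=2
Ev 9: PC=1 idx=1 pred=N actual=T -> ctr[1]=2
Ev 10: PC=6 idx=0 pred=T actual=N -> ctr[0]=1
Ev 11: PC=3 idx=0 pred=N actual=T -> ctr[0]=2

Answer: 2 2 0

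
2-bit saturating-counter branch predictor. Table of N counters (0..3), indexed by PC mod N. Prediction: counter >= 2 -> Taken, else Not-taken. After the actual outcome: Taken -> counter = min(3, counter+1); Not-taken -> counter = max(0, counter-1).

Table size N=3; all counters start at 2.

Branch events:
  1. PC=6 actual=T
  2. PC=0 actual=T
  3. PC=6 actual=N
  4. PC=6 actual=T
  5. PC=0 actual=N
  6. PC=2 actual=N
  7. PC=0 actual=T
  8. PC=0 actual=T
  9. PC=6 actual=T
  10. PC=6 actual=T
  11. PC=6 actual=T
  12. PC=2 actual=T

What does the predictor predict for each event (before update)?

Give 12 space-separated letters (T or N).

Answer: T T T T T T T T T T T N

Derivation:
Ev 1: PC=6 idx=0 pred=T actual=T -> ctr[0]=3
Ev 2: PC=0 idx=0 pred=T actual=T -> ctr[0]=3
Ev 3: PC=6 idx=0 pred=T actual=N -> ctr[0]=2
Ev 4: PC=6 idx=0 pred=T actual=T -> ctr[0]=3
Ev 5: PC=0 idx=0 pred=T actual=N -> ctr[0]=2
Ev 6: PC=2 idx=2 pred=T actual=N -> ctr[2]=1
Ev 7: PC=0 idx=0 pred=T actual=T -> ctr[0]=3
Ev 8: PC=0 idx=0 pred=T actual=T -> ctr[0]=3
Ev 9: PC=6 idx=0 pred=T actual=T -> ctr[0]=3
Ev 10: PC=6 idx=0 pred=T actual=T -> ctr[0]=3
Ev 11: PC=6 idx=0 pred=T actual=T -> ctr[0]=3
Ev 12: PC=2 idx=2 pred=N actual=T -> ctr[2]=2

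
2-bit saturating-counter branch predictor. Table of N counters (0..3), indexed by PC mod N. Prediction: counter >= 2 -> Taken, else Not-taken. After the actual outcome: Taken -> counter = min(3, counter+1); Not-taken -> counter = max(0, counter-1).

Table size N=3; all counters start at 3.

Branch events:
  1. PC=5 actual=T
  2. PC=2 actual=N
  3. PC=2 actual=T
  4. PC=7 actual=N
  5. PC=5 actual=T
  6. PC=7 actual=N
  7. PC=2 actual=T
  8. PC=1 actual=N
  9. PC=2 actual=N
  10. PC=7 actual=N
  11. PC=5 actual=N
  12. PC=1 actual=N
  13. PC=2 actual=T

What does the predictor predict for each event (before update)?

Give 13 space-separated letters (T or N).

Answer: T T T T T T T N T N T N N

Derivation:
Ev 1: PC=5 idx=2 pred=T actual=T -> ctr[2]=3
Ev 2: PC=2 idx=2 pred=T actual=N -> ctr[2]=2
Ev 3: PC=2 idx=2 pred=T actual=T -> ctr[2]=3
Ev 4: PC=7 idx=1 pred=T actual=N -> ctr[1]=2
Ev 5: PC=5 idx=2 pred=T actual=T -> ctr[2]=3
Ev 6: PC=7 idx=1 pred=T actual=N -> ctr[1]=1
Ev 7: PC=2 idx=2 pred=T actual=T -> ctr[2]=3
Ev 8: PC=1 idx=1 pred=N actual=N -> ctr[1]=0
Ev 9: PC=2 idx=2 pred=T actual=N -> ctr[2]=2
Ev 10: PC=7 idx=1 pred=N actual=N -> ctr[1]=0
Ev 11: PC=5 idx=2 pred=T actual=N -> ctr[2]=1
Ev 12: PC=1 idx=1 pred=N actual=N -> ctr[1]=0
Ev 13: PC=2 idx=2 pred=N actual=T -> ctr[2]=2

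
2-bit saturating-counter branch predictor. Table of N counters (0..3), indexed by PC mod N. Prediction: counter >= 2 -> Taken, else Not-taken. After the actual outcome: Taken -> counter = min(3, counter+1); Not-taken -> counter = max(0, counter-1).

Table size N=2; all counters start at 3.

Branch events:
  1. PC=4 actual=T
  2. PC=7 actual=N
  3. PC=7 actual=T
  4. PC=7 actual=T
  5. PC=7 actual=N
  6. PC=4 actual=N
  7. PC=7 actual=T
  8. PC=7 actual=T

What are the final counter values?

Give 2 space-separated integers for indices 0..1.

Answer: 2 3

Derivation:
Ev 1: PC=4 idx=0 pred=T actual=T -> ctr[0]=3
Ev 2: PC=7 idx=1 pred=T actual=N -> ctr[1]=2
Ev 3: PC=7 idx=1 pred=T actual=T -> ctr[1]=3
Ev 4: PC=7 idx=1 pred=T actual=T -> ctr[1]=3
Ev 5: PC=7 idx=1 pred=T actual=N -> ctr[1]=2
Ev 6: PC=4 idx=0 pred=T actual=N -> ctr[0]=2
Ev 7: PC=7 idx=1 pred=T actual=T -> ctr[1]=3
Ev 8: PC=7 idx=1 pred=T actual=T -> ctr[1]=3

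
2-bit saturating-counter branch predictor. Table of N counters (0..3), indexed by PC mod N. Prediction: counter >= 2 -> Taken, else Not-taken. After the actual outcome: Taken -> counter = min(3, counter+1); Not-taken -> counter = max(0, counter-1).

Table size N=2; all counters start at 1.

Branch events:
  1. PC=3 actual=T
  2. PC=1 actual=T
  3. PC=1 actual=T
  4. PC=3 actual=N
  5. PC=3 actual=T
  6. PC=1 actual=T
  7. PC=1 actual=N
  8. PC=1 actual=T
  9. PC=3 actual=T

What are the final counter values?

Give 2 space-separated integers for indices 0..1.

Answer: 1 3

Derivation:
Ev 1: PC=3 idx=1 pred=N actual=T -> ctr[1]=2
Ev 2: PC=1 idx=1 pred=T actual=T -> ctr[1]=3
Ev 3: PC=1 idx=1 pred=T actual=T -> ctr[1]=3
Ev 4: PC=3 idx=1 pred=T actual=N -> ctr[1]=2
Ev 5: PC=3 idx=1 pred=T actual=T -> ctr[1]=3
Ev 6: PC=1 idx=1 pred=T actual=T -> ctr[1]=3
Ev 7: PC=1 idx=1 pred=T actual=N -> ctr[1]=2
Ev 8: PC=1 idx=1 pred=T actual=T -> ctr[1]=3
Ev 9: PC=3 idx=1 pred=T actual=T -> ctr[1]=3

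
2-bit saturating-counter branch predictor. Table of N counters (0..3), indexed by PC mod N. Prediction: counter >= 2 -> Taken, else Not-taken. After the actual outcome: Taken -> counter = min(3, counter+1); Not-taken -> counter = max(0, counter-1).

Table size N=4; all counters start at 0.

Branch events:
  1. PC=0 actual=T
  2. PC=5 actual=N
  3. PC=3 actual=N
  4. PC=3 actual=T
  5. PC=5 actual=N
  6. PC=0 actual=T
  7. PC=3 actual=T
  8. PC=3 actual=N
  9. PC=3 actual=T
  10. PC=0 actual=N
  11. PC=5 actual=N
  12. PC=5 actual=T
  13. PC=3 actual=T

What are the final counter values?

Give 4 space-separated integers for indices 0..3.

Ev 1: PC=0 idx=0 pred=N actual=T -> ctr[0]=1
Ev 2: PC=5 idx=1 pred=N actual=N -> ctr[1]=0
Ev 3: PC=3 idx=3 pred=N actual=N -> ctr[3]=0
Ev 4: PC=3 idx=3 pred=N actual=T -> ctr[3]=1
Ev 5: PC=5 idx=1 pred=N actual=N -> ctr[1]=0
Ev 6: PC=0 idx=0 pred=N actual=T -> ctr[0]=2
Ev 7: PC=3 idx=3 pred=N actual=T -> ctr[3]=2
Ev 8: PC=3 idx=3 pred=T actual=N -> ctr[3]=1
Ev 9: PC=3 idx=3 pred=N actual=T -> ctr[3]=2
Ev 10: PC=0 idx=0 pred=T actual=N -> ctr[0]=1
Ev 11: PC=5 idx=1 pred=N actual=N -> ctr[1]=0
Ev 12: PC=5 idx=1 pred=N actual=T -> ctr[1]=1
Ev 13: PC=3 idx=3 pred=T actual=T -> ctr[3]=3

Answer: 1 1 0 3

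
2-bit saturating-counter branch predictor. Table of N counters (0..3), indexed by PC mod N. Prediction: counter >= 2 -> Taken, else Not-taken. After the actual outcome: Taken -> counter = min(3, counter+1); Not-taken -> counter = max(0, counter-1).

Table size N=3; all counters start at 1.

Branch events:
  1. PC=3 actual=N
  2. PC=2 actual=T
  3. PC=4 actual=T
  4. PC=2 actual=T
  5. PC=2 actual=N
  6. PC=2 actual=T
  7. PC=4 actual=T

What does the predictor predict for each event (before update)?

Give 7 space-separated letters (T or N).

Ev 1: PC=3 idx=0 pred=N actual=N -> ctr[0]=0
Ev 2: PC=2 idx=2 pred=N actual=T -> ctr[2]=2
Ev 3: PC=4 idx=1 pred=N actual=T -> ctr[1]=2
Ev 4: PC=2 idx=2 pred=T actual=T -> ctr[2]=3
Ev 5: PC=2 idx=2 pred=T actual=N -> ctr[2]=2
Ev 6: PC=2 idx=2 pred=T actual=T -> ctr[2]=3
Ev 7: PC=4 idx=1 pred=T actual=T -> ctr[1]=3

Answer: N N N T T T T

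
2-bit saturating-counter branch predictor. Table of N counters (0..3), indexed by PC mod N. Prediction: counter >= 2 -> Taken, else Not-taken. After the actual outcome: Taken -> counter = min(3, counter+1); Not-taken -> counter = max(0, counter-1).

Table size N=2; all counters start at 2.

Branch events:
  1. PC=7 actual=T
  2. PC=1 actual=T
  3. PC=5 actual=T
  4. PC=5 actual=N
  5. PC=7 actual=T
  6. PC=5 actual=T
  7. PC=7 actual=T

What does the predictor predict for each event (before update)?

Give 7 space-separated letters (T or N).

Ev 1: PC=7 idx=1 pred=T actual=T -> ctr[1]=3
Ev 2: PC=1 idx=1 pred=T actual=T -> ctr[1]=3
Ev 3: PC=5 idx=1 pred=T actual=T -> ctr[1]=3
Ev 4: PC=5 idx=1 pred=T actual=N -> ctr[1]=2
Ev 5: PC=7 idx=1 pred=T actual=T -> ctr[1]=3
Ev 6: PC=5 idx=1 pred=T actual=T -> ctr[1]=3
Ev 7: PC=7 idx=1 pred=T actual=T -> ctr[1]=3

Answer: T T T T T T T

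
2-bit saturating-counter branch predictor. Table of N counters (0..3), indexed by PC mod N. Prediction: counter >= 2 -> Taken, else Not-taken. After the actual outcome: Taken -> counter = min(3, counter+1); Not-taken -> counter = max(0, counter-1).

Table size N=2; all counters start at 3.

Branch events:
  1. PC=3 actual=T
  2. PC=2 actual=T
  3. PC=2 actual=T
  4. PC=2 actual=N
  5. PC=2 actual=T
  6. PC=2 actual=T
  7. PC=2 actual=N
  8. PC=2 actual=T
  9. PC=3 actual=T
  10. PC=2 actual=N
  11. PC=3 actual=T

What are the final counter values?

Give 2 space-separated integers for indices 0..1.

Ev 1: PC=3 idx=1 pred=T actual=T -> ctr[1]=3
Ev 2: PC=2 idx=0 pred=T actual=T -> ctr[0]=3
Ev 3: PC=2 idx=0 pred=T actual=T -> ctr[0]=3
Ev 4: PC=2 idx=0 pred=T actual=N -> ctr[0]=2
Ev 5: PC=2 idx=0 pred=T actual=T -> ctr[0]=3
Ev 6: PC=2 idx=0 pred=T actual=T -> ctr[0]=3
Ev 7: PC=2 idx=0 pred=T actual=N -> ctr[0]=2
Ev 8: PC=2 idx=0 pred=T actual=T -> ctr[0]=3
Ev 9: PC=3 idx=1 pred=T actual=T -> ctr[1]=3
Ev 10: PC=2 idx=0 pred=T actual=N -> ctr[0]=2
Ev 11: PC=3 idx=1 pred=T actual=T -> ctr[1]=3

Answer: 2 3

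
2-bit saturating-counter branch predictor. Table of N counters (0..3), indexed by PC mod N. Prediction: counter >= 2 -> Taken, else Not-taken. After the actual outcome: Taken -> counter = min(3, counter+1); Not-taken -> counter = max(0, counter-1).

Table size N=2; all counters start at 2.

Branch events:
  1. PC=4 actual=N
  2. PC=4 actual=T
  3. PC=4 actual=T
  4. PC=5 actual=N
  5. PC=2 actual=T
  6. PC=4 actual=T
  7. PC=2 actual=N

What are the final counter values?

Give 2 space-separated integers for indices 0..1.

Answer: 2 1

Derivation:
Ev 1: PC=4 idx=0 pred=T actual=N -> ctr[0]=1
Ev 2: PC=4 idx=0 pred=N actual=T -> ctr[0]=2
Ev 3: PC=4 idx=0 pred=T actual=T -> ctr[0]=3
Ev 4: PC=5 idx=1 pred=T actual=N -> ctr[1]=1
Ev 5: PC=2 idx=0 pred=T actual=T -> ctr[0]=3
Ev 6: PC=4 idx=0 pred=T actual=T -> ctr[0]=3
Ev 7: PC=2 idx=0 pred=T actual=N -> ctr[0]=2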